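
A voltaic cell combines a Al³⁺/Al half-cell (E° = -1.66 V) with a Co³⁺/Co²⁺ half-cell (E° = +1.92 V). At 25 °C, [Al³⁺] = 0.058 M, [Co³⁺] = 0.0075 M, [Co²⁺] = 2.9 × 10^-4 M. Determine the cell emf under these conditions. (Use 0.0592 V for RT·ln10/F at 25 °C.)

3.69 V

The Co³⁺/Co²⁺ couple has the higher reduction potential and acts as the cathode, so E°_cell = +1.92 − (-1.66) = 3.58 V.
Balancing electrons gives n = 3; the reaction quotient is Q = [Al³⁺]·[Co²⁺]^3/[Co³⁺]^3 = 3.35 × 10^-6.
At 25 °C, E = E° − (0.0592/n) log Q = 3.58 − (0.0592/3)(-5.475) = 3.580 + 0.108 = 3.688 V.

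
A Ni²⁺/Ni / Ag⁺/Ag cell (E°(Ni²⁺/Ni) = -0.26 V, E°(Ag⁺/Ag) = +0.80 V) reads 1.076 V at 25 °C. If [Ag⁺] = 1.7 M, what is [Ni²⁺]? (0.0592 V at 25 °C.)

0.83 M

From the Nernst equation, log Q = n(E° − E)/0.0592 = 2(1.06 − 1.076)/0.0592 = -0.541, so Q = 0.288.
With Q = [Ni²⁺]/[Ag⁺]^2 and the known concentrations, [Ni²⁺] in the numerator gives [Ni²⁺] = 0.83 M.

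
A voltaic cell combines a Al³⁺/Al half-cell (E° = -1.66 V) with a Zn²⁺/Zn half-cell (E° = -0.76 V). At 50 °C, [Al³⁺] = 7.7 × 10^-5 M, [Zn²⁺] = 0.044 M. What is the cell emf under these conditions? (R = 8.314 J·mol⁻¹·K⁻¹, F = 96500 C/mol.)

0.944 V

The Zn²⁺/Zn couple has the higher reduction potential and acts as the cathode, so E°_cell = -0.76 − (-1.66) = 0.90 V.
Balancing electrons gives n = 6; the reaction quotient is Q = [Al³⁺]^2/[Zn²⁺]^3 = 6.96 × 10^-5.
E = E° − (RT/nF) ln Q = 0.90 − (8.314×323)/(6×96500) × (-9.573) = 0.900 + 0.044 = 0.944 V.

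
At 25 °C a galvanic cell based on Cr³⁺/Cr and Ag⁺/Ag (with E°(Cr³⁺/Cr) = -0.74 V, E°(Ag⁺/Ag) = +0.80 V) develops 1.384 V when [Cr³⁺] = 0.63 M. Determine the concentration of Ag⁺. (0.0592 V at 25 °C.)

From the Nernst equation, log Q = n(E° − E)/0.0592 = 3(1.54 − 1.384)/0.0592 = 7.905, so Q = 8.04 × 10^7.
With Q = [Cr³⁺]/[Ag⁺]^3 and the known concentrations, [Ag⁺]^3 in the denominator gives [Ag⁺] = 0.002 M.

0.002 M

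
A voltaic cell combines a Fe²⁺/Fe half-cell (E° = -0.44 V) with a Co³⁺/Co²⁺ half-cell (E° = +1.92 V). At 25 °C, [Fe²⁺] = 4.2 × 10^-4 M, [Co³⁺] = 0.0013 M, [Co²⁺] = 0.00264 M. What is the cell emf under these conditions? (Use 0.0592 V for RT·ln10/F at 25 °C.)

The Co³⁺/Co²⁺ couple has the higher reduction potential and acts as the cathode, so E°_cell = +1.92 − (-0.44) = 2.36 V.
Balancing electrons gives n = 2; the reaction quotient is Q = [Fe²⁺]·[Co²⁺]^2/[Co³⁺]^2 = 0.00173.
At 25 °C, E = E° − (0.0592/n) log Q = 2.36 − (0.0592/2)(-2.761) = 2.360 + 0.082 = 2.442 V.

2.44 V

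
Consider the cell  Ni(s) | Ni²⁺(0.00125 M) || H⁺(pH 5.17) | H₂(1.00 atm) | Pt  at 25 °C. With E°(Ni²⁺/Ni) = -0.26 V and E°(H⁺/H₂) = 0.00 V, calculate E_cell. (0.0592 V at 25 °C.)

The hydrogen couple is the cathode, so E°_cell = 0.26 V; n = 2.
[H⁺] = 10^(−5.17) = 6.8 × 10^-6 M, and Q = [Ni²⁺]·P(H₂) / [H⁺]^2 = 2.73 × 10^7.
E = E° − (0.0592/2) log Q = 0.26 − (0.0592/2)(7.437) = 0.040 V.

0.040 V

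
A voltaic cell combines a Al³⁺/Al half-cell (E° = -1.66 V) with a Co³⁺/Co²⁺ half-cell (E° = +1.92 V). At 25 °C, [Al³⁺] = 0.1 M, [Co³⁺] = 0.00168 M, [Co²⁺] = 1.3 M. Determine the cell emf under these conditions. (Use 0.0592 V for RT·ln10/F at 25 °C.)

The Co³⁺/Co²⁺ couple has the higher reduction potential and acts as the cathode, so E°_cell = +1.92 − (-1.66) = 3.58 V.
Balancing electrons gives n = 3; the reaction quotient is Q = [Al³⁺]·[Co²⁺]^3/[Co³⁺]^3 = 4.63 × 10^7.
At 25 °C, E = E° − (0.0592/n) log Q = 3.58 − (0.0592/3)(7.666) = 3.580 − 0.151 = 3.429 V.

3.43 V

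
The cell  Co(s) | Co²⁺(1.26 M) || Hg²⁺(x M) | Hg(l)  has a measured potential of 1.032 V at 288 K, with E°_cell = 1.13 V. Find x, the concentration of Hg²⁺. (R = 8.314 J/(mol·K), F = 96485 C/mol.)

From the Nernst equation, ln Q = nF(E° − E)/RT = 2×96485×(1.13 − 1.032)/(8.314×288) = 7.898, so Q = 2690.
With Q = [Co²⁺]/[Hg²⁺] and the known concentrations, [Hg²⁺] in the denominator gives [Hg²⁺] = 4.7 × 10^-4 M.

4.7 × 10^-4 M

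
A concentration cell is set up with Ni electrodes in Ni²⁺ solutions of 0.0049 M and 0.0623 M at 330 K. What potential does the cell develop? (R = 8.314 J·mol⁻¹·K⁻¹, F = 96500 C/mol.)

0.036 V

Both half-cells are Ni²⁺/Ni, so E°_cell = 0. The concentrated side is the cathode; the cell reaction moves Ni²⁺ from high to low concentration with n = 2.
Q = [Ni²⁺]_dilute/[Ni²⁺]_conc = 0.0049/0.0623 = 0.0787.
E = 0 − (RT/nF) ln Q = −((8.314×330)/(2×96500))(-2.543) = 0.0362 V.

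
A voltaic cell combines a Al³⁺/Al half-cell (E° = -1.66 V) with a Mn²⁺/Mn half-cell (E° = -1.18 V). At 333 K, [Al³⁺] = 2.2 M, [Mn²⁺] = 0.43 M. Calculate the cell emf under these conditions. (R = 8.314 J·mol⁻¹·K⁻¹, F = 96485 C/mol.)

0.460 V

The Mn²⁺/Mn couple has the higher reduction potential and acts as the cathode, so E°_cell = -1.18 − (-1.66) = 0.48 V.
Balancing electrons gives n = 6; the reaction quotient is Q = [Al³⁺]^2/[Mn²⁺]^3 = 60.9.
E = E° − (RT/nF) ln Q = 0.48 − (8.314×333)/(6×96485) × (4.109) = 0.480 − 0.020 = 0.460 V.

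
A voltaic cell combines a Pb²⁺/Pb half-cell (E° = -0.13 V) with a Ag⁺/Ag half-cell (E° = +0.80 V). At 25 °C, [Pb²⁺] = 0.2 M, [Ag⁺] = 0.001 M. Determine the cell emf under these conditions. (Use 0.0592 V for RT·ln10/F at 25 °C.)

The Ag⁺/Ag couple has the higher reduction potential and acts as the cathode, so E°_cell = +0.80 − (-0.13) = 0.93 V.
Balancing electrons gives n = 2; the reaction quotient is Q = [Pb²⁺]/[Ag⁺]^2 = 2 × 10^5.
At 25 °C, E = E° − (0.0592/n) log Q = 0.93 − (0.0592/2)(5.301) = 0.930 − 0.157 = 0.773 V.

0.773 V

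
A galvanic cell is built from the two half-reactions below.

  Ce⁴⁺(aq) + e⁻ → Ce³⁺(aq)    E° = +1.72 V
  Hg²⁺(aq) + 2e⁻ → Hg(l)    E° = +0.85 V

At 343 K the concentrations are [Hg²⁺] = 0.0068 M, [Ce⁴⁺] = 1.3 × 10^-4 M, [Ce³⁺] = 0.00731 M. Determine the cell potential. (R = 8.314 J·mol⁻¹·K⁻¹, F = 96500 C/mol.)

The Ce⁴⁺/Ce³⁺ couple has the higher reduction potential and acts as the cathode, so E°_cell = +1.72 − (+0.85) = 0.87 V.
Balancing electrons gives n = 2; the reaction quotient is Q = [Hg²⁺]·[Ce³⁺]^2/[Ce⁴⁺]^2 = 21.5.
E = E° − (RT/nF) ln Q = 0.87 − (8.314×343)/(2×96500) × (3.068) = 0.870 − 0.045 = 0.825 V.

0.825 V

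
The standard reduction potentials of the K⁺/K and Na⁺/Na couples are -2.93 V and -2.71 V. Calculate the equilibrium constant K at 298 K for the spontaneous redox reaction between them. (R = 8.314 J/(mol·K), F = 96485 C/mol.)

5300

E°_cell = -2.71 − (-2.93) = 0.22 V, with n = 1 electron transferred.
At equilibrium E = 0, so the Nernst equation gives ln K = nFE°/RT = (1)(96485)(0.22)/((8.314)(298)) = 8.57.
K = e^8.57 = 5300.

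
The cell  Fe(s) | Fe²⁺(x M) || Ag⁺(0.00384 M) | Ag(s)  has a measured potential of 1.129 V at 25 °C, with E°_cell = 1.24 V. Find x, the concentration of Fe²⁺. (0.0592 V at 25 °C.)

0.083 M

From the Nernst equation, log Q = n(E° − E)/0.0592 = 2(1.24 − 1.129)/0.0592 = 3.750, so Q = 5620.
With Q = [Fe²⁺]/[Ag⁺]^2 and the known concentrations, [Fe²⁺] in the numerator gives [Fe²⁺] = 0.083 M.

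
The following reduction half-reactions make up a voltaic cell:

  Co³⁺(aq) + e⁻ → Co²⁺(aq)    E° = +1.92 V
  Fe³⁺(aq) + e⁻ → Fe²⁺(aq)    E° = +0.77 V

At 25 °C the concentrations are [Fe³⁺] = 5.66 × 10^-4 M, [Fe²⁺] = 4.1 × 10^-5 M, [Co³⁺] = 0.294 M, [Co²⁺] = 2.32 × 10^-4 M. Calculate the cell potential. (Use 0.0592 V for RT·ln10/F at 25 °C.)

The Co³⁺/Co²⁺ couple has the higher reduction potential and acts as the cathode, so E°_cell = +1.92 − (+0.77) = 1.15 V.
Balancing electrons gives n = 1; the reaction quotient is Q = [Fe³⁺]·[Co²⁺]/([Fe²⁺]·[Co³⁺]) = 0.0109.
At 25 °C, E = E° − (0.0592/n) log Q = 1.15 − (0.0592/1)(-1.963) = 1.150 + 0.116 = 1.266 V.

1.27 V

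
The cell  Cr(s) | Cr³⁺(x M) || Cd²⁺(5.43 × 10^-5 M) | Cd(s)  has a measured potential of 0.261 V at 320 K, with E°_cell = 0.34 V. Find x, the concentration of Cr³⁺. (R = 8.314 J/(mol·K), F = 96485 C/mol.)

0.0022 M

From the Nernst equation, ln Q = nF(E° − E)/RT = 6×96485×(0.34 − 0.261)/(8.314×320) = 17.190, so Q = 2.92 × 10^7.
With Q = [Cr³⁺]^2/[Cd²⁺]^3 and the known concentrations, [Cr³⁺]^2 in the numerator gives [Cr³⁺] = 0.0022 M.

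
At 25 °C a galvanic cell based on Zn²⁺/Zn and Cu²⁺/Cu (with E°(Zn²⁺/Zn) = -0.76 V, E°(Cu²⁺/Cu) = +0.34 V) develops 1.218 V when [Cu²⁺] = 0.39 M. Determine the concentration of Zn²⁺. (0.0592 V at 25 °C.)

4 × 10^-5 M

From the Nernst equation, log Q = n(E° − E)/0.0592 = 2(1.10 − 1.218)/0.0592 = -3.986, so Q = 1.03 × 10^-4.
With Q = [Zn²⁺]/[Cu²⁺] and the known concentrations, [Zn²⁺] in the numerator gives [Zn²⁺] = 4 × 10^-5 M.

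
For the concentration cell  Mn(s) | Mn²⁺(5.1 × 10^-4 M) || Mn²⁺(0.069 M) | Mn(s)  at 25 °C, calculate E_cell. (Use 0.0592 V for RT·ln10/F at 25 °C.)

Both half-cells are Mn²⁺/Mn, so E°_cell = 0. The concentrated side is the cathode; the cell reaction moves Mn²⁺ from high to low concentration with n = 2.
Q = [Mn²⁺]_dilute/[Mn²⁺]_conc = 5.1 × 10^-4/0.069 = 0.00739.
E = 0 − (0.0592/2) log Q = −(0.0592/2)(-2.131) = 0.0631 V.

0.063 V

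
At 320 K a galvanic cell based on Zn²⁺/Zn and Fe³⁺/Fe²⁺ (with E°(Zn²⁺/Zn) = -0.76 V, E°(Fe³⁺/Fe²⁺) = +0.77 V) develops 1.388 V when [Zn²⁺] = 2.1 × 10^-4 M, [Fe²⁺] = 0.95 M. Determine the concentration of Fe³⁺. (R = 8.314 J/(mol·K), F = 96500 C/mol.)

8 × 10^-5 M

From the Nernst equation, ln Q = nF(E° − E)/RT = 2×96500×(1.53 − 1.388)/(8.314×320) = 10.301, so Q = 2.98 × 10^4.
With Q = [Zn²⁺]·[Fe²⁺]^2/[Fe³⁺]^2 and the known concentrations, [Fe³⁺]^2 in the denominator gives [Fe³⁺] = 8 × 10^-5 M.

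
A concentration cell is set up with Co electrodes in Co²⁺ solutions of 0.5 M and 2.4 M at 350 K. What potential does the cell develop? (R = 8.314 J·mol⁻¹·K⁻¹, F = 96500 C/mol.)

0.024 V

Both half-cells are Co²⁺/Co, so E°_cell = 0. The concentrated side is the cathode; the cell reaction moves Co²⁺ from high to low concentration with n = 2.
Q = [Co²⁺]_dilute/[Co²⁺]_conc = 0.5/2.4 = 0.208.
E = 0 − (RT/nF) ln Q = −((8.314×350)/(2×96500))(-1.569) = 0.0237 V.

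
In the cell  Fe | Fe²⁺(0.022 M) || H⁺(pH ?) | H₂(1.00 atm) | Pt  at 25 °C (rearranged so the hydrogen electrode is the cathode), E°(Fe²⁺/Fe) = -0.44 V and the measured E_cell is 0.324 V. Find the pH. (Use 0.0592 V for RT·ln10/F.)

pH = 2.79

E°_cell = 0.44 V and n = 2.
log Q = n(E° − E)/0.0592 = 2×(0.44 − 0.324)/0.0592 = 3.919.
With Q = [Fe²⁺]·P(H₂) / [H⁺]^2, solving for [H⁺] gives log[H⁺] = -2.788, so pH = 2.79.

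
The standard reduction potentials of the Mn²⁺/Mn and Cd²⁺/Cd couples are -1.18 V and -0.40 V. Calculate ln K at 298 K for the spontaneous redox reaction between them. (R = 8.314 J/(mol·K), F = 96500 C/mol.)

E°_cell = -0.40 − (-1.18) = 0.78 V, with n = 2 electrons transferred.
At equilibrium E = 0, so the Nernst equation gives ln K = nFE°/RT = (2)(96500)(0.78)/((8.314)(298)) = 60.76.

ln K = 60.8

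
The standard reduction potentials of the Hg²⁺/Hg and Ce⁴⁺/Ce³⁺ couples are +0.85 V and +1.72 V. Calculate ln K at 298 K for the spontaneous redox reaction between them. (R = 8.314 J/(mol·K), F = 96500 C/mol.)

E°_cell = +1.72 − (+0.85) = 0.87 V, with n = 2 electrons transferred.
At equilibrium E = 0, so the Nernst equation gives ln K = nFE°/RT = (2)(96500)(0.87)/((8.314)(298)) = 67.77.

ln K = 67.8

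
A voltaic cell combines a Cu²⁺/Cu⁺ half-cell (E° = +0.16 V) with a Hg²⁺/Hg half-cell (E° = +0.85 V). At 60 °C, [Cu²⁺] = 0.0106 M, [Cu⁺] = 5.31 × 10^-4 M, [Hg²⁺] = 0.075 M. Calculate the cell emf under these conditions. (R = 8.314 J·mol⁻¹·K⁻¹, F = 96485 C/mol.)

0.567 V

The Hg²⁺/Hg couple has the higher reduction potential and acts as the cathode, so E°_cell = +0.85 − (+0.16) = 0.69 V.
Balancing electrons gives n = 2; the reaction quotient is Q = [Cu²⁺]^2/([Cu⁺]^2·[Hg²⁺]) = 5310.
E = E° − (RT/nF) ln Q = 0.69 − (8.314×333)/(2×96485) × (8.578) = 0.690 − 0.123 = 0.567 V.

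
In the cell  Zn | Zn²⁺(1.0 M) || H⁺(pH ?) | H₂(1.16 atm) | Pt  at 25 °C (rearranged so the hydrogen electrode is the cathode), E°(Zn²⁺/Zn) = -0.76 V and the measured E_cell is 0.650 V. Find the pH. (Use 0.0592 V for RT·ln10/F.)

E°_cell = 0.76 V and n = 2.
log Q = n(E° − E)/0.0592 = 2×(0.76 − 0.650)/0.0592 = 3.716.
With Q = [Zn²⁺]·P(H₂) / [H⁺]^2, solving for [H⁺] gives log[H⁺] = -1.826, so pH = 1.83.

pH = 1.83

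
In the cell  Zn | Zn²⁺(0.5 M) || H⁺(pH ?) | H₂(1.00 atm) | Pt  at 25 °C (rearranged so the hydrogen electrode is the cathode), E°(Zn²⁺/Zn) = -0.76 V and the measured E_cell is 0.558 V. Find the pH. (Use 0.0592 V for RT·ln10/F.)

E°_cell = 0.76 V and n = 2.
log Q = n(E° − E)/0.0592 = 2×(0.76 − 0.558)/0.0592 = 6.824.
With Q = [Zn²⁺]·P(H₂) / [H⁺]^2, solving for [H⁺] gives log[H⁺] = -3.563, so pH = 3.56.

pH = 3.56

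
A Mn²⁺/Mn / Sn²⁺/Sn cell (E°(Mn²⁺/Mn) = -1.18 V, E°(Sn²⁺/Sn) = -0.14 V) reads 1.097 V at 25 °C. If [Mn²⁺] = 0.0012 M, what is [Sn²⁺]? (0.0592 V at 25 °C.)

0.1 M

From the Nernst equation, log Q = n(E° − E)/0.0592 = 2(1.04 − 1.097)/0.0592 = -1.926, so Q = 0.0119.
With Q = [Mn²⁺]/[Sn²⁺] and the known concentrations, [Sn²⁺] in the denominator gives [Sn²⁺] = 0.1 M.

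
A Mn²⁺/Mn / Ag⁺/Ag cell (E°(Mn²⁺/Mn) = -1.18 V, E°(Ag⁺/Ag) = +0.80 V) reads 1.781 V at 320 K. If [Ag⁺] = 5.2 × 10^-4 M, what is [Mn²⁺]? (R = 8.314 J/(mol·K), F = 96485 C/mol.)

0.5 M

From the Nernst equation, ln Q = nF(E° − E)/RT = 2×96485×(1.98 − 1.781)/(8.314×320) = 14.434, so Q = 1.86 × 10^6.
With Q = [Mn²⁺]/[Ag⁺]^2 and the known concentrations, [Mn²⁺] in the numerator gives [Mn²⁺] = 0.5 M.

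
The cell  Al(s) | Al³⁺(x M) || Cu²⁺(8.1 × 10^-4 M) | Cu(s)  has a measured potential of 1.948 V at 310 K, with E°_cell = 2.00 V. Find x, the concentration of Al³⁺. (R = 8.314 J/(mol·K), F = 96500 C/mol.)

0.0079 M

From the Nernst equation, ln Q = nF(E° − E)/RT = 6×96500×(2.00 − 1.948)/(8.314×310) = 11.682, so Q = 1.18 × 10^5.
With Q = [Al³⁺]^2/[Cu²⁺]^3 and the known concentrations, [Al³⁺]^2 in the numerator gives [Al³⁺] = 0.0079 M.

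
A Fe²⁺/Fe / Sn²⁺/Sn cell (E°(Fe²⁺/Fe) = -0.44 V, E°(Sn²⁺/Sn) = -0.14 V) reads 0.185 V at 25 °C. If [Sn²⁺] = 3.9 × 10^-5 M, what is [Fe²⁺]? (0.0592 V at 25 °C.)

0.3 M

From the Nernst equation, log Q = n(E° − E)/0.0592 = 2(0.30 − 0.185)/0.0592 = 3.885, so Q = 7680.
With Q = [Fe²⁺]/[Sn²⁺] and the known concentrations, [Fe²⁺] in the numerator gives [Fe²⁺] = 0.3 M.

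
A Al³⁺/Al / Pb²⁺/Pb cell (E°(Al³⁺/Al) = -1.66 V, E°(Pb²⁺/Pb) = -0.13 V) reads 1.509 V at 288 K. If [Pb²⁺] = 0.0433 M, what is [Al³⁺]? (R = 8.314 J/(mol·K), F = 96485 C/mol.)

0.11 M

From the Nernst equation, ln Q = nF(E° − E)/RT = 6×96485×(1.53 − 1.509)/(8.314×288) = 5.077, so Q = 160.
With Q = [Al³⁺]^2/[Pb²⁺]^3 and the known concentrations, [Al³⁺]^2 in the numerator gives [Al³⁺] = 0.11 M.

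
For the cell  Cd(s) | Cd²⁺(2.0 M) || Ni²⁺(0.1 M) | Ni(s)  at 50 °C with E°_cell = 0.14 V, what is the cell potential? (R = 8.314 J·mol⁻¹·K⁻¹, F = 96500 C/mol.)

0.098 V

Balancing electrons gives n = 2; the reaction quotient is Q = [Cd²⁺]/[Ni²⁺] = 20.0.
E = E° − (RT/nF) ln Q = 0.14 − (8.314×323)/(2×96500) × (2.996) = 0.140 − 0.042 = 0.098 V.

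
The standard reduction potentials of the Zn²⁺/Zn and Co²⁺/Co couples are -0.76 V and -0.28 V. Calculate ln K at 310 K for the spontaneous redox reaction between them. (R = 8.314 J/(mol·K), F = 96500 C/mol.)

ln K = 35.9

E°_cell = -0.28 − (-0.76) = 0.48 V, with n = 2 electrons transferred.
At equilibrium E = 0, so the Nernst equation gives ln K = nFE°/RT = (2)(96500)(0.48)/((8.314)(310)) = 35.94.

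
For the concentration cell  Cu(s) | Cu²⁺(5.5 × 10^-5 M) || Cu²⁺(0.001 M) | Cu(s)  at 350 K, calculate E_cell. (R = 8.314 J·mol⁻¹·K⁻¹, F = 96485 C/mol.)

0.044 V

Both half-cells are Cu²⁺/Cu, so E°_cell = 0. The concentrated side is the cathode; the cell reaction moves Cu²⁺ from high to low concentration with n = 2.
Q = [Cu²⁺]_dilute/[Cu²⁺]_conc = 5.5 × 10^-5/0.001 = 0.0550.
E = 0 − (RT/nF) ln Q = −((8.314×350)/(2×96485))(-2.900) = 0.0437 V.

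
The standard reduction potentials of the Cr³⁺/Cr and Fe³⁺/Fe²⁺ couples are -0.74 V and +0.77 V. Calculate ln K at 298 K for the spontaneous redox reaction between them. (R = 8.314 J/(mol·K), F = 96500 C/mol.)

ln K = 176.4

E°_cell = +0.77 − (-0.74) = 1.51 V, with n = 3 electrons transferred.
At equilibrium E = 0, so the Nernst equation gives ln K = nFE°/RT = (3)(96500)(1.51)/((8.314)(298)) = 176.44.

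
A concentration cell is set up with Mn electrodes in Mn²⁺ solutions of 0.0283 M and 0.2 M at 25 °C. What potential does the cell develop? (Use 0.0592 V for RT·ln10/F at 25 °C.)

Both half-cells are Mn²⁺/Mn, so E°_cell = 0. The concentrated side is the cathode; the cell reaction moves Mn²⁺ from high to low concentration with n = 2.
Q = [Mn²⁺]_dilute/[Mn²⁺]_conc = 0.0283/0.2 = 0.141.
E = 0 − (0.0592/2) log Q = −(0.0592/2)(-0.849) = 0.0251 V.

0.025 V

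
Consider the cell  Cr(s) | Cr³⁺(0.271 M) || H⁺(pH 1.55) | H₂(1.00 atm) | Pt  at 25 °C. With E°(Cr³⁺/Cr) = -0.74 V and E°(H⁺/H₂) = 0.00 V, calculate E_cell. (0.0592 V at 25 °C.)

0.66 V

The hydrogen couple is the cathode, so E°_cell = 0.74 V; n = 6.
[H⁺] = 10^(−1.55) = 0.028 M, and Q = [Cr³⁺]^2·P(H₂)^3 / [H⁺]^6 = 1.47 × 10^8.
E = E° − (0.0592/6) log Q = 0.74 − (0.0592/6)(8.166) = 0.659 V.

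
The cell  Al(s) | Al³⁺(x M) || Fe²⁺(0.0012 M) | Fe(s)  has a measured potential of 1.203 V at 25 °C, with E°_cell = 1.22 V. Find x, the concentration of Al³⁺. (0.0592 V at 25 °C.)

3 × 10^-4 M

From the Nernst equation, log Q = n(E° − E)/0.0592 = 6(1.22 − 1.203)/0.0592 = 1.723, so Q = 52.8.
With Q = [Al³⁺]^2/[Fe²⁺]^3 and the known concentrations, [Al³⁺]^2 in the numerator gives [Al³⁺] = 3 × 10^-4 M.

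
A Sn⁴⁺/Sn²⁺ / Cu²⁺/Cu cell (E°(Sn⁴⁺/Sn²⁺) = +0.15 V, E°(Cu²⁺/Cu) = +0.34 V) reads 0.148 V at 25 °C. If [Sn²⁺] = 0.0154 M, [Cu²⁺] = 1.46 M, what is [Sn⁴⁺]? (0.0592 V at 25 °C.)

0.59 M

From the Nernst equation, log Q = n(E° − E)/0.0592 = 2(0.19 − 0.148)/0.0592 = 1.419, so Q = 26.2.
With Q = [Sn⁴⁺]/([Sn²⁺]·[Cu²⁺]) and the known concentrations, [Sn⁴⁺] in the numerator gives [Sn⁴⁺] = 0.59 M.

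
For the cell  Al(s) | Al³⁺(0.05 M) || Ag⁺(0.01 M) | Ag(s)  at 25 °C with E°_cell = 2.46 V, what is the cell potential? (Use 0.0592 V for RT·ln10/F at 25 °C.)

2.37 V

Balancing electrons gives n = 3; the reaction quotient is Q = [Al³⁺]/[Ag⁺]^3 = 5 × 10^4.
At 25 °C, E = E° − (0.0592/n) log Q = 2.46 − (0.0592/3)(4.699) = 2.460 − 0.093 = 2.367 V.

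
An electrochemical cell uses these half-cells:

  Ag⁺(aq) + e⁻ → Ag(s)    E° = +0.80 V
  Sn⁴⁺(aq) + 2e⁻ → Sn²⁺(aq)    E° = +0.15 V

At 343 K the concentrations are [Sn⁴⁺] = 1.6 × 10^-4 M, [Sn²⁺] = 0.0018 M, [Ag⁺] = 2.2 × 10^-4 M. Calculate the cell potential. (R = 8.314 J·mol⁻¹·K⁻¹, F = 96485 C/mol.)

The Ag⁺/Ag couple has the higher reduction potential and acts as the cathode, so E°_cell = +0.80 − (+0.15) = 0.65 V.
Balancing electrons gives n = 2; the reaction quotient is Q = [Sn⁴⁺]/([Sn²⁺]·[Ag⁺]^2) = 1.84 × 10^6.
E = E° − (RT/nF) ln Q = 0.65 − (8.314×343)/(2×96485) × (14.423) = 0.650 − 0.213 = 0.437 V.

0.437 V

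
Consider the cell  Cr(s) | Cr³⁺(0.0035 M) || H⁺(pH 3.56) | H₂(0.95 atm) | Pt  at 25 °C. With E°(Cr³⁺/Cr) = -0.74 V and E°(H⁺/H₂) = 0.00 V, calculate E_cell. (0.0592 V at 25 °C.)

0.58 V

The hydrogen couple is the cathode, so E°_cell = 0.74 V; n = 6.
[H⁺] = 10^(−3.56) = 2.8 × 10^-4 M, and Q = [Cr³⁺]^2·P(H₂)^3 / [H⁺]^6 = 2.41 × 10^16.
E = E° − (0.0592/6) log Q = 0.74 − (0.0592/6)(16.381) = 0.578 V.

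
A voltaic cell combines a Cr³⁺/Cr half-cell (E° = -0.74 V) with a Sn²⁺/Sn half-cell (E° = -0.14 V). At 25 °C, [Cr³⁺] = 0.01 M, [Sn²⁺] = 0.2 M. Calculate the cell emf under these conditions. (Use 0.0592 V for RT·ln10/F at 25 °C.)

0.619 V

The Sn²⁺/Sn couple has the higher reduction potential and acts as the cathode, so E°_cell = -0.14 − (-0.74) = 0.60 V.
Balancing electrons gives n = 6; the reaction quotient is Q = [Cr³⁺]^2/[Sn²⁺]^3 = 0.0125.
At 25 °C, E = E° − (0.0592/n) log Q = 0.60 − (0.0592/6)(-1.903) = 0.600 + 0.019 = 0.619 V.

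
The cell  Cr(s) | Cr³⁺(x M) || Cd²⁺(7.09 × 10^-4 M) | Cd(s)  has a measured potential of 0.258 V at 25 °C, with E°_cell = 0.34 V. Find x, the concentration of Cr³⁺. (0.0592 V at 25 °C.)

0.27 M

From the Nernst equation, log Q = n(E° − E)/0.0592 = 6(0.34 − 0.258)/0.0592 = 8.311, so Q = 2.05 × 10^8.
With Q = [Cr³⁺]^2/[Cd²⁺]^3 and the known concentrations, [Cr³⁺]^2 in the numerator gives [Cr³⁺] = 0.27 M.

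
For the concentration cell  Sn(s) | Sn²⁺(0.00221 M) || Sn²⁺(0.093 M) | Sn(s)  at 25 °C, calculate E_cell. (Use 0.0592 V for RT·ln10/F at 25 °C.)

0.048 V

Both half-cells are Sn²⁺/Sn, so E°_cell = 0. The concentrated side is the cathode; the cell reaction moves Sn²⁺ from high to low concentration with n = 2.
Q = [Sn²⁺]_dilute/[Sn²⁺]_conc = 0.00221/0.093 = 0.0238.
E = 0 − (0.0592/2) log Q = −(0.0592/2)(-1.624) = 0.0481 V.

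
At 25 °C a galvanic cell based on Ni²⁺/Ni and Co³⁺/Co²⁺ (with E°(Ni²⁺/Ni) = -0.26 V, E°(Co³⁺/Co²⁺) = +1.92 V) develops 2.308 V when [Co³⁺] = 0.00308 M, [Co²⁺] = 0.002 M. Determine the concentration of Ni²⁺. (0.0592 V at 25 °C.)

1.1 × 10^-4 M

From the Nernst equation, log Q = n(E° − E)/0.0592 = 2(2.18 − 2.308)/0.0592 = -4.324, so Q = 4.74 × 10^-5.
With Q = [Ni²⁺]·[Co²⁺]^2/[Co³⁺]^2 and the known concentrations, [Ni²⁺] in the numerator gives [Ni²⁺] = 1.1 × 10^-4 M.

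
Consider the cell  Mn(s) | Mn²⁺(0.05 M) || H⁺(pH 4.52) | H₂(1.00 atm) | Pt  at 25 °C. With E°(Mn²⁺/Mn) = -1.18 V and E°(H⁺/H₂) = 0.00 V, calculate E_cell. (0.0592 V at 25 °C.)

0.95 V

The hydrogen couple is the cathode, so E°_cell = 1.18 V; n = 2.
[H⁺] = 10^(−4.52) = 3 × 10^-5 M, and Q = [Mn²⁺]·P(H₂) / [H⁺]^2 = 5.48 × 10^7.
E = E° − (0.0592/2) log Q = 1.18 − (0.0592/2)(7.739) = 0.951 V.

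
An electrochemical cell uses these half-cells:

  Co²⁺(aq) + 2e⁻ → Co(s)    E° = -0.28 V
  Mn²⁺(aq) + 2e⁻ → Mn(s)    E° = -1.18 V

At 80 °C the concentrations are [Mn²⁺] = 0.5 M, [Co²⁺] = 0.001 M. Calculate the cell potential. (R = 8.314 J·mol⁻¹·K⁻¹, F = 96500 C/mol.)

0.805 V

The Co²⁺/Co couple has the higher reduction potential and acts as the cathode, so E°_cell = -0.28 − (-1.18) = 0.90 V.
Balancing electrons gives n = 2; the reaction quotient is Q = [Mn²⁺]/[Co²⁺] = 500.
E = E° − (RT/nF) ln Q = 0.90 − (8.314×353)/(2×96500) × (6.215) = 0.900 − 0.095 = 0.805 V.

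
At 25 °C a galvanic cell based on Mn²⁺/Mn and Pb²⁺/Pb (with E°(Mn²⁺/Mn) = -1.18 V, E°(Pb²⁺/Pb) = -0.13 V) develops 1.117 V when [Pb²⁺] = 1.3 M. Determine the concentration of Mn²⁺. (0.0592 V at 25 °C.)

0.0071 M

From the Nernst equation, log Q = n(E° − E)/0.0592 = 2(1.05 − 1.117)/0.0592 = -2.264, so Q = 0.00545.
With Q = [Mn²⁺]/[Pb²⁺] and the known concentrations, [Mn²⁺] in the numerator gives [Mn²⁺] = 0.0071 M.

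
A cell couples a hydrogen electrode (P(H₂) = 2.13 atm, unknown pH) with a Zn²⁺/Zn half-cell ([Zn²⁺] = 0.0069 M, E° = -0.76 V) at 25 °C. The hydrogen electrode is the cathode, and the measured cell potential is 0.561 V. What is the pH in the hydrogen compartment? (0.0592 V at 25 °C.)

E°_cell = 0.76 V and n = 2.
log Q = n(E° − E)/0.0592 = 2×(0.76 − 0.561)/0.0592 = 6.723.
With Q = [Zn²⁺]·P(H₂) / [H⁺]^2, solving for [H⁺] gives log[H⁺] = -4.278, so pH = 4.28.

pH = 4.28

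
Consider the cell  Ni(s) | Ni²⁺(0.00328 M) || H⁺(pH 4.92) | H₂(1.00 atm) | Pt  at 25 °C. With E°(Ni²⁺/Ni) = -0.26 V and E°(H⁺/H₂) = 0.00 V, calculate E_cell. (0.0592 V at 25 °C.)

The hydrogen couple is the cathode, so E°_cell = 0.26 V; n = 2.
[H⁺] = 10^(−4.92) = 1.2 × 10^-5 M, and Q = [Ni²⁺]·P(H₂) / [H⁺]^2 = 2.27 × 10^7.
E = E° − (0.0592/2) log Q = 0.26 − (0.0592/2)(7.356) = 0.042 V.

0.042 V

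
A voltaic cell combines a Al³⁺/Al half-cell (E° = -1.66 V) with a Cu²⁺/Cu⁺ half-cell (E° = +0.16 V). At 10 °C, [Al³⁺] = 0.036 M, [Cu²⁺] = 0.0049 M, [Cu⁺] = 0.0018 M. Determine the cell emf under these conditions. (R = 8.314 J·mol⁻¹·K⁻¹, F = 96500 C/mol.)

The Cu²⁺/Cu⁺ couple has the higher reduction potential and acts as the cathode, so E°_cell = +0.16 − (-1.66) = 1.82 V.
Balancing electrons gives n = 3; the reaction quotient is Q = [Al³⁺]·[Cu⁺]^3/[Cu²⁺]^3 = 0.00178.
E = E° − (RT/nF) ln Q = 1.82 − (8.314×283)/(3×96500) × (-6.329) = 1.820 + 0.051 = 1.871 V.

1.87 V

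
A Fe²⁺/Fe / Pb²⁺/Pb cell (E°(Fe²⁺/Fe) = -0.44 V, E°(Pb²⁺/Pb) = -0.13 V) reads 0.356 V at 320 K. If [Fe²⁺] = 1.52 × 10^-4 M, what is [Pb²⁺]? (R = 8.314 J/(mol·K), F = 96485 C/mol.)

0.0043 M

From the Nernst equation, ln Q = nF(E° − E)/RT = 2×96485×(0.31 − 0.356)/(8.314×320) = -3.336, so Q = 0.0356.
With Q = [Fe²⁺]/[Pb²⁺] and the known concentrations, [Pb²⁺] in the denominator gives [Pb²⁺] = 0.0043 M.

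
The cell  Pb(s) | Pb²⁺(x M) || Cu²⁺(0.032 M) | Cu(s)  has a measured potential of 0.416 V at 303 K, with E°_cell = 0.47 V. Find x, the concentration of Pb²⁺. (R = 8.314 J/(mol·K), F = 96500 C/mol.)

From the Nernst equation, ln Q = nF(E° − E)/RT = 2×96500×(0.47 − 0.416)/(8.314×303) = 4.137, so Q = 62.6.
With Q = [Pb²⁺]/[Cu²⁺] and the known concentrations, [Pb²⁺] in the numerator gives [Pb²⁺] = 2.0 M.

2.0 M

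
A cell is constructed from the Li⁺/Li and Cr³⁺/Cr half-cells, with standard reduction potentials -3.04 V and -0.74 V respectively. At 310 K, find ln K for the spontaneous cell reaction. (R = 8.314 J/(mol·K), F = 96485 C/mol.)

ln K = 258.3

E°_cell = -0.74 − (-3.04) = 2.30 V, with n = 3 electrons transferred.
At equilibrium E = 0, so the Nernst equation gives ln K = nFE°/RT = (3)(96485)(2.30)/((8.314)(310)) = 258.31.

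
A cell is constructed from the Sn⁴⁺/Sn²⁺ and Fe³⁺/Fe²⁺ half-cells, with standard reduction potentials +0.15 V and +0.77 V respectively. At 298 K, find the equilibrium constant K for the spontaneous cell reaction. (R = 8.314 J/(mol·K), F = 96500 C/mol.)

E°_cell = +0.77 − (+0.15) = 0.62 V, with n = 2 electrons transferred.
At equilibrium E = 0, so the Nernst equation gives ln K = nFE°/RT = (2)(96500)(0.62)/((8.314)(298)) = 48.30.
K = e^48.30 = 9.4 × 10^20.

9.4 × 10^20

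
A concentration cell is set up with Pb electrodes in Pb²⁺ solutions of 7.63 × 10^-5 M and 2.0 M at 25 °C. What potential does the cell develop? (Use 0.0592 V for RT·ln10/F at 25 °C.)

Both half-cells are Pb²⁺/Pb, so E°_cell = 0. The concentrated side is the cathode; the cell reaction moves Pb²⁺ from high to low concentration with n = 2.
Q = [Pb²⁺]_dilute/[Pb²⁺]_conc = 7.63 × 10^-5/2.0 = 3.81 × 10^-5.
E = 0 − (0.0592/2) log Q = −(0.0592/2)(-4.419) = 0.1308 V.

0.13 V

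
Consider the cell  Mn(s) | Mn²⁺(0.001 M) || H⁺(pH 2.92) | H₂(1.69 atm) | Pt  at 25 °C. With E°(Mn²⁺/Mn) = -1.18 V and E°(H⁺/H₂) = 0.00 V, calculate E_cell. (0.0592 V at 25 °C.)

1.09 V

The hydrogen couple is the cathode, so E°_cell = 1.18 V; n = 2.
[H⁺] = 10^(−2.92) = 0.0012 M, and Q = [Mn²⁺]·P(H₂) / [H⁺]^2 = 1170.
E = E° − (0.0592/2) log Q = 1.18 − (0.0592/2)(3.068) = 1.089 V.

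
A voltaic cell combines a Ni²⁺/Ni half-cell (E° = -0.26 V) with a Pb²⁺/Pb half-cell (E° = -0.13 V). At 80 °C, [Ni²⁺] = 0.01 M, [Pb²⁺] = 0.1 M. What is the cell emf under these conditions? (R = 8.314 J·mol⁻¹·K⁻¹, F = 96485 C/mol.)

The Pb²⁺/Pb couple has the higher reduction potential and acts as the cathode, so E°_cell = -0.13 − (-0.26) = 0.13 V.
Balancing electrons gives n = 2; the reaction quotient is Q = [Ni²⁺]/[Pb²⁺] = 0.100.
E = E° − (RT/nF) ln Q = 0.13 − (8.314×353)/(2×96485) × (-2.303) = 0.130 + 0.035 = 0.165 V.

0.165 V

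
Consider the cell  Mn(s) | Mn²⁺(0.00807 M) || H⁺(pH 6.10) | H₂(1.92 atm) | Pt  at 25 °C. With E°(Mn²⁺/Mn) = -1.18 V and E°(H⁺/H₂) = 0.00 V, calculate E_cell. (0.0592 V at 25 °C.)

0.87 V

The hydrogen couple is the cathode, so E°_cell = 1.18 V; n = 2.
[H⁺] = 10^(−6.10) = 7.9 × 10^-7 M, and Q = [Mn²⁺]·P(H₂) / [H⁺]^2 = 2.46 × 10^10.
E = E° − (0.0592/2) log Q = 1.18 − (0.0592/2)(10.390) = 0.872 V.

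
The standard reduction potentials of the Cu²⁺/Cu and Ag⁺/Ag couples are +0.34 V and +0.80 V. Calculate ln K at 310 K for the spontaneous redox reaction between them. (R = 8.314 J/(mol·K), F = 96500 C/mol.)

ln K = 34.4

E°_cell = +0.80 − (+0.34) = 0.46 V, with n = 2 electrons transferred.
At equilibrium E = 0, so the Nernst equation gives ln K = nFE°/RT = (2)(96500)(0.46)/((8.314)(310)) = 34.45.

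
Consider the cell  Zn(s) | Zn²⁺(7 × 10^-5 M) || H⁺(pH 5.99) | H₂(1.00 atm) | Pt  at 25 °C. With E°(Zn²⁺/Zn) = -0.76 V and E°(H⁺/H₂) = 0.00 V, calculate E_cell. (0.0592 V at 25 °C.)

0.53 V

The hydrogen couple is the cathode, so E°_cell = 0.76 V; n = 2.
[H⁺] = 10^(−5.99) = 1 × 10^-6 M, and Q = [Zn²⁺]·P(H₂) / [H⁺]^2 = 6.68 × 10^7.
E = E° − (0.0592/2) log Q = 0.76 − (0.0592/2)(7.825) = 0.528 V.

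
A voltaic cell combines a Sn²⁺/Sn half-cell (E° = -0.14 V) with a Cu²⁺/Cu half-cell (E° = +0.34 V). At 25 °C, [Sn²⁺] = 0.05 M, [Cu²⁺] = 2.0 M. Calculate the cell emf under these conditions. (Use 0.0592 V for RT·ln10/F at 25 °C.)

The Cu²⁺/Cu couple has the higher reduction potential and acts as the cathode, so E°_cell = +0.34 − (-0.14) = 0.48 V.
Balancing electrons gives n = 2; the reaction quotient is Q = [Sn²⁺]/[Cu²⁺] = 0.0250.
At 25 °C, E = E° − (0.0592/n) log Q = 0.48 − (0.0592/2)(-1.602) = 0.480 + 0.047 = 0.527 V.

0.527 V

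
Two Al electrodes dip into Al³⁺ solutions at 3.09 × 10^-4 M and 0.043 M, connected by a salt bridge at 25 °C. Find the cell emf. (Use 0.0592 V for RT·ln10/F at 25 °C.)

0.042 V

Both half-cells are Al³⁺/Al, so E°_cell = 0. The concentrated side is the cathode; the cell reaction moves Al³⁺ from high to low concentration with n = 3.
Q = [Al³⁺]_dilute/[Al³⁺]_conc = 3.09 × 10^-4/0.043 = 0.00719.
E = 0 − (0.0592/3) log Q = −(0.0592/3)(-2.144) = 0.0423 V.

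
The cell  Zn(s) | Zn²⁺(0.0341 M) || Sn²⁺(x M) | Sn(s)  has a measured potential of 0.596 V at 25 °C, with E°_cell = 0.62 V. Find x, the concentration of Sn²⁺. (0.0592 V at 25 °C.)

From the Nernst equation, log Q = n(E° − E)/0.0592 = 2(0.62 − 0.596)/0.0592 = 0.811, so Q = 6.47.
With Q = [Zn²⁺]/[Sn²⁺] and the known concentrations, [Sn²⁺] in the denominator gives [Sn²⁺] = 0.0053 M.

0.0053 M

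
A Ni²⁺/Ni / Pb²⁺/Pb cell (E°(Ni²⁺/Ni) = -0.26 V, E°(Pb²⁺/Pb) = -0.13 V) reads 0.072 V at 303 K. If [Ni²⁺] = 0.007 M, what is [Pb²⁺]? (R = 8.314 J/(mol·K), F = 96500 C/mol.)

From the Nernst equation, ln Q = nF(E° − E)/RT = 2×96500×(0.13 − 0.072)/(8.314×303) = 4.444, so Q = 85.1.
With Q = [Ni²⁺]/[Pb²⁺] and the known concentrations, [Pb²⁺] in the denominator gives [Pb²⁺] = 8.2 × 10^-5 M.

8.2 × 10^-5 M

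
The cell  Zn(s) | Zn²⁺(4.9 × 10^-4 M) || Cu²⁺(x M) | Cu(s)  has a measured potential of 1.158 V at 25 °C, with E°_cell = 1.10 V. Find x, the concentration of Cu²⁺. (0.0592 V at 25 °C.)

From the Nernst equation, log Q = n(E° − E)/0.0592 = 2(1.10 − 1.158)/0.0592 = -1.959, so Q = 0.0110.
With Q = [Zn²⁺]/[Cu²⁺] and the known concentrations, [Cu²⁺] in the denominator gives [Cu²⁺] = 0.045 M.

0.045 M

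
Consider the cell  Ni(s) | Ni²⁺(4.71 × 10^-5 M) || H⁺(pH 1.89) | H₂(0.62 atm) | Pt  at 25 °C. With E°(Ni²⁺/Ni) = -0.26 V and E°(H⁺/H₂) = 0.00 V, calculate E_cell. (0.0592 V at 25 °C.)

0.28 V

The hydrogen couple is the cathode, so E°_cell = 0.26 V; n = 2.
[H⁺] = 10^(−1.89) = 0.013 M, and Q = [Ni²⁺]·P(H₂) / [H⁺]^2 = 0.176.
E = E° − (0.0592/2) log Q = 0.26 − (0.0592/2)(-0.755) = 0.282 V.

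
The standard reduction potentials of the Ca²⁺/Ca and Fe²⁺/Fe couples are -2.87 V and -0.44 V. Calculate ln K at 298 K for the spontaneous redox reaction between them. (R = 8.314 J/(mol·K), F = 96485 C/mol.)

ln K = 189.3

E°_cell = -0.44 − (-2.87) = 2.43 V, with n = 2 electrons transferred.
At equilibrium E = 0, so the Nernst equation gives ln K = nFE°/RT = (2)(96485)(2.43)/((8.314)(298)) = 189.26.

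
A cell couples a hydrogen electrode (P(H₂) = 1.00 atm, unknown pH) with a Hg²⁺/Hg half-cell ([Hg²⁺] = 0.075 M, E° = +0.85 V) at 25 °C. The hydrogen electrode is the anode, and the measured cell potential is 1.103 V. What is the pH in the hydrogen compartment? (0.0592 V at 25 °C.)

E°_cell = 0.85 V and n = 2.
log Q = n(E° − E)/0.0592 = 2×(0.85 − 1.103)/0.0592 = -8.547.
With Q = [H⁺]^2 / ([Hg²⁺]·P(H₂)), solving for [H⁺] gives log[H⁺] = -4.836, so pH = 4.84.

pH = 4.84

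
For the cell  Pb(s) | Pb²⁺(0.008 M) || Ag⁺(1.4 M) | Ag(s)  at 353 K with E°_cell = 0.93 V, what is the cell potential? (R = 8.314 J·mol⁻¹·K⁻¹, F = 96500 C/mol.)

1.01 V

Balancing electrons gives n = 2; the reaction quotient is Q = [Pb²⁺]/[Ag⁺]^2 = 0.00408.
E = E° − (RT/nF) ln Q = 0.93 − (8.314×353)/(2×96500) × (-5.501) = 0.930 + 0.084 = 1.014 V.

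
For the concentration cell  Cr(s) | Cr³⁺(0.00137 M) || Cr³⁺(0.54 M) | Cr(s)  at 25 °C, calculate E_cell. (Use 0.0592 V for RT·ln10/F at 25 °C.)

Both half-cells are Cr³⁺/Cr, so E°_cell = 0. The concentrated side is the cathode; the cell reaction moves Cr³⁺ from high to low concentration with n = 3.
Q = [Cr³⁺]_dilute/[Cr³⁺]_conc = 0.00137/0.54 = 0.00254.
E = 0 − (0.0592/3) log Q = −(0.0592/3)(-2.596) = 0.0512 V.

0.051 V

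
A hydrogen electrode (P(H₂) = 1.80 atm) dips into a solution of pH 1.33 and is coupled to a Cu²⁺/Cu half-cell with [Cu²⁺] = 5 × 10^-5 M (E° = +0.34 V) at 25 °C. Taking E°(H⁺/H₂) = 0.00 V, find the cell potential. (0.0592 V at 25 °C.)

0.30 V

The Cu²⁺/Cu couple is the cathode, so E°_cell = 0.34 V; n = 2.
[H⁺] = 10^(−1.33) = 0.047 M, and Q = [H⁺]^2 / ([Cu²⁺]·P(H₂)) = 24.3.
E = E° − (0.0592/2) log Q = 0.34 − (0.0592/2)(1.386) = 0.299 V.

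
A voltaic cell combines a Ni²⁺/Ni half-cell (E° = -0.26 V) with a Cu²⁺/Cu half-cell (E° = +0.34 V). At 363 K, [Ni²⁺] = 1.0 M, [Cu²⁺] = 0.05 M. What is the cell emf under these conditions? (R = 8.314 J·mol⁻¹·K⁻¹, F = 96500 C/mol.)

The Cu²⁺/Cu couple has the higher reduction potential and acts as the cathode, so E°_cell = +0.34 − (-0.26) = 0.60 V.
Balancing electrons gives n = 2; the reaction quotient is Q = [Ni²⁺]/[Cu²⁺] = 20.0.
E = E° − (RT/nF) ln Q = 0.60 − (8.314×363)/(2×96500) × (2.996) = 0.600 − 0.047 = 0.553 V.

0.553 V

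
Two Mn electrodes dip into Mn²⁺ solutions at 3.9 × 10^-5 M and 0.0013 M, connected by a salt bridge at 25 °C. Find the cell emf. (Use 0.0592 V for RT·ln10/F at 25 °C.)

Both half-cells are Mn²⁺/Mn, so E°_cell = 0. The concentrated side is the cathode; the cell reaction moves Mn²⁺ from high to low concentration with n = 2.
Q = [Mn²⁺]_dilute/[Mn²⁺]_conc = 3.9 × 10^-5/0.0013 = 0.0300.
E = 0 − (0.0592/2) log Q = −(0.0592/2)(-1.523) = 0.0451 V.

0.045 V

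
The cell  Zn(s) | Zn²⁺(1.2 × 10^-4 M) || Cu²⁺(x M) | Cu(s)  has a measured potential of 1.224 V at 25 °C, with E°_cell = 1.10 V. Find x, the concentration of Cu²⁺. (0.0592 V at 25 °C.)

1.9 M

From the Nernst equation, log Q = n(E° − E)/0.0592 = 2(1.10 − 1.224)/0.0592 = -4.189, so Q = 6.47 × 10^-5.
With Q = [Zn²⁺]/[Cu²⁺] and the known concentrations, [Cu²⁺] in the denominator gives [Cu²⁺] = 1.9 M.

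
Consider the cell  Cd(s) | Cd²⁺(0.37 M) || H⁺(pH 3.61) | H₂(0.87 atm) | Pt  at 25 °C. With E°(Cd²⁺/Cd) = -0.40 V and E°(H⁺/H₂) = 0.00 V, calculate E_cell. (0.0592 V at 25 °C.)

The hydrogen couple is the cathode, so E°_cell = 0.40 V; n = 2.
[H⁺] = 10^(−3.61) = 2.5 × 10^-4 M, and Q = [Cd²⁺]·P(H₂) / [H⁺]^2 = 5.34 × 10^6.
E = E° − (0.0592/2) log Q = 0.40 − (0.0592/2)(6.728) = 0.201 V.

0.20 V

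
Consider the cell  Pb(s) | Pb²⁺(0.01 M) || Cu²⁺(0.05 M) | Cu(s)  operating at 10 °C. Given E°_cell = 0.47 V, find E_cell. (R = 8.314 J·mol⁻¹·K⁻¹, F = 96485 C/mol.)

Balancing electrons gives n = 2; the reaction quotient is Q = [Pb²⁺]/[Cu²⁺] = 0.200.
E = E° − (RT/nF) ln Q = 0.47 − (8.314×283)/(2×96485) × (-1.609) = 0.470 + 0.020 = 0.490 V.

0.490 V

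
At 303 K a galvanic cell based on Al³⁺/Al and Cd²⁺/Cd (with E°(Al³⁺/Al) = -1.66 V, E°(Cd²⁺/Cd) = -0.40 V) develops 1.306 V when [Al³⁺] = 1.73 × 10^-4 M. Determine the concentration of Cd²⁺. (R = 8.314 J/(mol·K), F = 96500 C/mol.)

0.11 M

From the Nernst equation, ln Q = nF(E° − E)/RT = 6×96500×(1.26 − 1.306)/(8.314×303) = -10.573, so Q = 2.56 × 10^-5.
With Q = [Al³⁺]^2/[Cd²⁺]^3 and the known concentrations, [Cd²⁺]^3 in the denominator gives [Cd²⁺] = 0.11 M.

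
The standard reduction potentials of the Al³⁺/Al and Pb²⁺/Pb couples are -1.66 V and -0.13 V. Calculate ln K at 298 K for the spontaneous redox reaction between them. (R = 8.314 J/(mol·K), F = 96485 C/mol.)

E°_cell = -0.13 − (-1.66) = 1.53 V, with n = 6 electrons transferred.
At equilibrium E = 0, so the Nernst equation gives ln K = nFE°/RT = (6)(96485)(1.53)/((8.314)(298)) = 357.50.

ln K = 357.5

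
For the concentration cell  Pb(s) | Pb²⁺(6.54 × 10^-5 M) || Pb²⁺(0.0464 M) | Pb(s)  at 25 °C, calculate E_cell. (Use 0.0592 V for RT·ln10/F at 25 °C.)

Both half-cells are Pb²⁺/Pb, so E°_cell = 0. The concentrated side is the cathode; the cell reaction moves Pb²⁺ from high to low concentration with n = 2.
Q = [Pb²⁺]_dilute/[Pb²⁺]_conc = 6.54 × 10^-5/0.0464 = 0.00141.
E = 0 − (0.0592/2) log Q = −(0.0592/2)(-2.851) = 0.0844 V.

0.084 V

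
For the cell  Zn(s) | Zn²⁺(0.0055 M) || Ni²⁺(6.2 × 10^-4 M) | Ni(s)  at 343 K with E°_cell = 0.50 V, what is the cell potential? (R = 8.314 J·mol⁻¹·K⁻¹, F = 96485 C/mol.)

0.468 V

Balancing electrons gives n = 2; the reaction quotient is Q = [Zn²⁺]/[Ni²⁺] = 8.87.
E = E° − (RT/nF) ln Q = 0.50 − (8.314×343)/(2×96485) × (2.183) = 0.500 − 0.032 = 0.468 V.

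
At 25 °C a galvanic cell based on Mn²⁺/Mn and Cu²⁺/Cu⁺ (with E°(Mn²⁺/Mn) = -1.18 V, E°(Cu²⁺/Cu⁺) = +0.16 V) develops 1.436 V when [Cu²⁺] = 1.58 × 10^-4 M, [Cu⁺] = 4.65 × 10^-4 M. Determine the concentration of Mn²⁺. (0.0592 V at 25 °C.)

6.6 × 10^-5 M

From the Nernst equation, log Q = n(E° − E)/0.0592 = 2(1.34 − 1.436)/0.0592 = -3.243, so Q = 5.71 × 10^-4.
With Q = [Mn²⁺]·[Cu⁺]^2/[Cu²⁺]^2 and the known concentrations, [Mn²⁺] in the numerator gives [Mn²⁺] = 6.6 × 10^-5 M.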